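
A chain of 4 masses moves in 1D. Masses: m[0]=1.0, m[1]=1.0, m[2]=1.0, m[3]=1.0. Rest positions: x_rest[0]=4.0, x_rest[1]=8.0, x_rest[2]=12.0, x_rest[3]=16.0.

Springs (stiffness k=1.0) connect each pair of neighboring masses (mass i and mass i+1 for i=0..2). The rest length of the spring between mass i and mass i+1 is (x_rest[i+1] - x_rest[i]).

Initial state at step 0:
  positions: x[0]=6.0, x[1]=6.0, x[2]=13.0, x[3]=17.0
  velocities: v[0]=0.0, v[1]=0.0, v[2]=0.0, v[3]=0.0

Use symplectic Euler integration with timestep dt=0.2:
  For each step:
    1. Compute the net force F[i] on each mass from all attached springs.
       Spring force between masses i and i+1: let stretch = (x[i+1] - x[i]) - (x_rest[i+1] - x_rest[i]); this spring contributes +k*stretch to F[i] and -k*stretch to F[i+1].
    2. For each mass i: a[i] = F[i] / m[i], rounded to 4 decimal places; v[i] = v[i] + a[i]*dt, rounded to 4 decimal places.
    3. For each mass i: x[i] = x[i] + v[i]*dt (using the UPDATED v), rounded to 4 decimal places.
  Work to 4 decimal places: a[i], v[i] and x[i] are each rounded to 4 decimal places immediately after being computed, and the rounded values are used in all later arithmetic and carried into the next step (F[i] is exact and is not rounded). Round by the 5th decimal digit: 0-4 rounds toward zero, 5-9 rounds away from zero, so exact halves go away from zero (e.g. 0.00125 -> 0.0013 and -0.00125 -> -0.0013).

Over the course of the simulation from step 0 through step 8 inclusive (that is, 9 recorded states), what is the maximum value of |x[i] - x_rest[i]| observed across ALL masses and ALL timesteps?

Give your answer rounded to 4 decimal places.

Answer: 2.7243

Derivation:
Step 0: x=[6.0000 6.0000 13.0000 17.0000] v=[0.0000 0.0000 0.0000 0.0000]
Step 1: x=[5.8400 6.2800 12.8800 17.0000] v=[-0.8000 1.4000 -0.6000 0.0000]
Step 2: x=[5.5376 6.8064 12.6608 16.9952] v=[-1.5120 2.6320 -1.0960 -0.0240]
Step 3: x=[5.1260 7.5162 12.3808 16.9770] v=[-2.0582 3.5491 -1.4000 -0.0909]
Step 4: x=[4.6500 8.3250 12.0901 16.9350] v=[-2.3802 4.0440 -1.4537 -0.2101]
Step 5: x=[4.1610 9.1374 11.8426 16.8592] v=[-2.4452 4.0620 -1.2377 -0.3791]
Step 6: x=[3.7110 9.8590 11.6875 16.7427] v=[-2.2499 3.6078 -0.7754 -0.5824]
Step 7: x=[3.3469 10.4078 11.6615 16.5840] v=[-1.8203 2.7439 -0.1301 -0.7934]
Step 8: x=[3.1053 10.7243 11.7822 16.3884] v=[-1.2081 1.5825 0.6037 -0.9779]
Max displacement = 2.7243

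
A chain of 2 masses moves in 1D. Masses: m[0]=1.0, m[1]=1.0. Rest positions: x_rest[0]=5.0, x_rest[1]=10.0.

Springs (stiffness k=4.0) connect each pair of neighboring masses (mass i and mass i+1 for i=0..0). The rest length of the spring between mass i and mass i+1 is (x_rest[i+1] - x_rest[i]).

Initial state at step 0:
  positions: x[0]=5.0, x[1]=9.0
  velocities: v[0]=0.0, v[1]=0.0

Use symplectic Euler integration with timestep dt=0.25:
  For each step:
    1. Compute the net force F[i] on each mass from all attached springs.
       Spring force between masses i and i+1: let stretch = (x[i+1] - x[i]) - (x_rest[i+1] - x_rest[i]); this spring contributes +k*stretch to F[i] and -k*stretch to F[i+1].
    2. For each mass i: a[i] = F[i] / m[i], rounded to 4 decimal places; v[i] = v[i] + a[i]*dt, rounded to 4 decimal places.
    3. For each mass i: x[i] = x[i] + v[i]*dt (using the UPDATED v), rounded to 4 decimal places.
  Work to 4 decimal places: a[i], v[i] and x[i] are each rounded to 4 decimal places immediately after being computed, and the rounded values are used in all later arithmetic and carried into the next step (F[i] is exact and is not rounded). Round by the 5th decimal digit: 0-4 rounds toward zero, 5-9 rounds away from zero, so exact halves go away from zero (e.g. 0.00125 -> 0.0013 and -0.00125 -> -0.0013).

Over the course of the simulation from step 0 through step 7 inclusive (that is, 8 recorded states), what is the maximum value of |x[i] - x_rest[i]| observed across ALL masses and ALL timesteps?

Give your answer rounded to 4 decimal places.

Step 0: x=[5.0000 9.0000] v=[0.0000 0.0000]
Step 1: x=[4.7500 9.2500] v=[-1.0000 1.0000]
Step 2: x=[4.3750 9.6250] v=[-1.5000 1.5000]
Step 3: x=[4.0625 9.9375] v=[-1.2500 1.2500]
Step 4: x=[3.9688 10.0313] v=[-0.3750 0.3750]
Step 5: x=[4.1407 9.8594] v=[0.6875 -0.6875]
Step 6: x=[4.4923 9.5079] v=[1.4062 -1.4062]
Step 7: x=[4.8478 9.1525] v=[1.4218 -1.4218]
Max displacement = 1.0312

Answer: 1.0312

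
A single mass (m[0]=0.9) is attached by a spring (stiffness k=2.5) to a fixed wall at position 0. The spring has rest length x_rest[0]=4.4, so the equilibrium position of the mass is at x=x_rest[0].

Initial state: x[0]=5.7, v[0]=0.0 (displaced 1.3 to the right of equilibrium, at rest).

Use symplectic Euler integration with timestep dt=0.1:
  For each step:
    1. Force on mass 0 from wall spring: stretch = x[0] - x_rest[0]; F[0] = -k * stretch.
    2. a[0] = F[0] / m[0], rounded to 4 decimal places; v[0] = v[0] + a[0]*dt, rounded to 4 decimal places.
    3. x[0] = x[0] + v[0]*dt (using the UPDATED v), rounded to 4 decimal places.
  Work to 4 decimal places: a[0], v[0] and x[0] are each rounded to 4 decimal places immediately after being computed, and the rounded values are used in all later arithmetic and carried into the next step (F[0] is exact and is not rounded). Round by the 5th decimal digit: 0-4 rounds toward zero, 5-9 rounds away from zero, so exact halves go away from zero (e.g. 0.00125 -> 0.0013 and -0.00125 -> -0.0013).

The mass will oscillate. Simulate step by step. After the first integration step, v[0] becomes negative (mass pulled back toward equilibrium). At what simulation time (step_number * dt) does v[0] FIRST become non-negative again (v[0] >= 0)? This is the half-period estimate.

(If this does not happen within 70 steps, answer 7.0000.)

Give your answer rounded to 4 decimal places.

Answer: 1.9000

Derivation:
Step 0: x=[5.7000] v=[0.0000]
Step 1: x=[5.6639] v=[-0.3611]
Step 2: x=[5.5927] v=[-0.7122]
Step 3: x=[5.4884] v=[-1.0435]
Step 4: x=[5.3538] v=[-1.3458]
Step 5: x=[5.1927] v=[-1.6107]
Step 6: x=[5.0096] v=[-1.8309]
Step 7: x=[4.8096] v=[-2.0002]
Step 8: x=[4.5982] v=[-2.1140]
Step 9: x=[4.3813] v=[-2.1691]
Step 10: x=[4.1649] v=[-2.1639]
Step 11: x=[3.9550] v=[-2.0986]
Step 12: x=[3.7575] v=[-1.9750]
Step 13: x=[3.5779] v=[-1.7965]
Step 14: x=[3.4211] v=[-1.5681]
Step 15: x=[3.2915] v=[-1.2962]
Step 16: x=[3.1927] v=[-0.9883]
Step 17: x=[3.1274] v=[-0.6529]
Step 18: x=[3.0975] v=[-0.2994]
Step 19: x=[3.1037] v=[0.0624]
First v>=0 after going negative at step 19, time=1.9000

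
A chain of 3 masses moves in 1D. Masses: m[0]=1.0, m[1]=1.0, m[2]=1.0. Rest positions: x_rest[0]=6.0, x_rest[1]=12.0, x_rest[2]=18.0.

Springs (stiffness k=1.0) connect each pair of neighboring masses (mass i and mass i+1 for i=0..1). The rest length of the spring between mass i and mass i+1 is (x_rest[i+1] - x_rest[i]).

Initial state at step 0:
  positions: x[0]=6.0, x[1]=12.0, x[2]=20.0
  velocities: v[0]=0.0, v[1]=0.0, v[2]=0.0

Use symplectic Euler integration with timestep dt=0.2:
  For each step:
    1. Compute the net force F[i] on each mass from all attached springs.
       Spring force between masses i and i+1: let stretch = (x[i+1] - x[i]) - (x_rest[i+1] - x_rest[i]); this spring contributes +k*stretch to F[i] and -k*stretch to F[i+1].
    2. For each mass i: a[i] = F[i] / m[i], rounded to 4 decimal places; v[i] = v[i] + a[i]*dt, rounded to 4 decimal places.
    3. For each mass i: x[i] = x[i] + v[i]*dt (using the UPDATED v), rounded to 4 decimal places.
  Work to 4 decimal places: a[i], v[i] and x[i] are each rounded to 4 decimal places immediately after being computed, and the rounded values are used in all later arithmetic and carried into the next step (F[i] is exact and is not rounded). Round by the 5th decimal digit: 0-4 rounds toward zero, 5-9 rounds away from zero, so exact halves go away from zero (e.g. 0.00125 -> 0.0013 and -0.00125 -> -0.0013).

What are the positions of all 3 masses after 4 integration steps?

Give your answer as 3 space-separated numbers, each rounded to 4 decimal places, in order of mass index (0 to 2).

Step 0: x=[6.0000 12.0000 20.0000] v=[0.0000 0.0000 0.0000]
Step 1: x=[6.0000 12.0800 19.9200] v=[0.0000 0.4000 -0.4000]
Step 2: x=[6.0032 12.2304 19.7664] v=[0.0160 0.7520 -0.7680]
Step 3: x=[6.0155 12.4332 19.5514] v=[0.0614 1.0138 -1.0752]
Step 4: x=[6.0445 12.6640 19.2916] v=[0.1449 1.1539 -1.2988]

Answer: 6.0445 12.6640 19.2916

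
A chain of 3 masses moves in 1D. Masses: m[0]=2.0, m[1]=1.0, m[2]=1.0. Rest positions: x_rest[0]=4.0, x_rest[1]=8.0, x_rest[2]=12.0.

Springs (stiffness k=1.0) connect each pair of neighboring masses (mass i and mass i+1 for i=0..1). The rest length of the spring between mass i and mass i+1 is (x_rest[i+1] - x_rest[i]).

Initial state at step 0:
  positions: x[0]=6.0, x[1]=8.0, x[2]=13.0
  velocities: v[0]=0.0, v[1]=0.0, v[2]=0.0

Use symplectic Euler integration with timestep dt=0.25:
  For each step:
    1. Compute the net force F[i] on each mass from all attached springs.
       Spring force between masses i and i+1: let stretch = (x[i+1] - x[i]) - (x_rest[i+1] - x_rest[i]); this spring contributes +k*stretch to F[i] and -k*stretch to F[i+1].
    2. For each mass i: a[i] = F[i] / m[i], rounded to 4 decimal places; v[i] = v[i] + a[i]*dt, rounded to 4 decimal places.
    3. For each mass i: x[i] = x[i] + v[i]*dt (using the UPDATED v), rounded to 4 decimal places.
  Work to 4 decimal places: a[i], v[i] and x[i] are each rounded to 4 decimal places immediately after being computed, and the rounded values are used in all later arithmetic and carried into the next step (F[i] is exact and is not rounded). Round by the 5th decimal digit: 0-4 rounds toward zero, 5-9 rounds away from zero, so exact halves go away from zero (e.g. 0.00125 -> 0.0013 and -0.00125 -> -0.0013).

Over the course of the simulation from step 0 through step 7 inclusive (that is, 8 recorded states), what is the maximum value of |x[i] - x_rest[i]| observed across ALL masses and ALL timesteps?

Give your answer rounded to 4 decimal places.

Answer: 2.2972

Derivation:
Step 0: x=[6.0000 8.0000 13.0000] v=[0.0000 0.0000 0.0000]
Step 1: x=[5.9375 8.1875 12.9375] v=[-0.2500 0.7500 -0.2500]
Step 2: x=[5.8203 8.5313 12.8281] v=[-0.4688 1.3750 -0.4375]
Step 3: x=[5.6628 8.9742 12.7002] v=[-0.6299 1.7715 -0.5117]
Step 4: x=[5.4838 9.4430 12.5894] v=[-0.7160 1.8752 -0.4432]
Step 5: x=[5.3035 9.8610 12.5320] v=[-0.7211 1.6720 -0.2298]
Step 6: x=[5.1407 10.1611 12.5576] v=[-0.6514 1.2004 0.1025]
Step 7: x=[5.0097 10.2972 12.6835] v=[-0.5239 0.5444 0.5034]
Max displacement = 2.2972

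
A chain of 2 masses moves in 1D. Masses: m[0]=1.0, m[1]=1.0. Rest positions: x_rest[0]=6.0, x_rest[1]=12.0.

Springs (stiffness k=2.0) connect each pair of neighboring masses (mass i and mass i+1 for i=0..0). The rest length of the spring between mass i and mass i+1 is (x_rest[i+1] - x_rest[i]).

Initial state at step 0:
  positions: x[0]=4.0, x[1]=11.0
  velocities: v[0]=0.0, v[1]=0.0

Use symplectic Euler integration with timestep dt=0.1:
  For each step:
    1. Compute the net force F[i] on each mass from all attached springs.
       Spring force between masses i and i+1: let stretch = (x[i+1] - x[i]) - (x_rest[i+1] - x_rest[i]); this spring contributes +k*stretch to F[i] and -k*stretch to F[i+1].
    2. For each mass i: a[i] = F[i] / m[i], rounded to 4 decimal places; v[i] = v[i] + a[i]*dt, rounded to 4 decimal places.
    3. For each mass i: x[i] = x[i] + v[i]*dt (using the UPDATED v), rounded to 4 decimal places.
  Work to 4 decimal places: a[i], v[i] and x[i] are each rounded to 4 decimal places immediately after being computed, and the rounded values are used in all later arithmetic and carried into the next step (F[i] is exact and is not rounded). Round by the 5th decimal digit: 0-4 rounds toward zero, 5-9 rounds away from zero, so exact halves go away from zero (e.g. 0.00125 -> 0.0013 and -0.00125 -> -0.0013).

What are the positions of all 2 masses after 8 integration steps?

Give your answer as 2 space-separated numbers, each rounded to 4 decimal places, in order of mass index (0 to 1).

Step 0: x=[4.0000 11.0000] v=[0.0000 0.0000]
Step 1: x=[4.0200 10.9800] v=[0.2000 -0.2000]
Step 2: x=[4.0592 10.9408] v=[0.3920 -0.3920]
Step 3: x=[4.1160 10.8840] v=[0.5683 -0.5683]
Step 4: x=[4.1882 10.8118] v=[0.7219 -0.7219]
Step 5: x=[4.2729 10.7271] v=[0.8466 -0.8466]
Step 6: x=[4.3666 10.6334] v=[0.9374 -0.9374]
Step 7: x=[4.4657 10.5343] v=[0.9908 -0.9908]
Step 8: x=[4.5662 10.4339] v=[1.0045 -1.0045]

Answer: 4.5662 10.4339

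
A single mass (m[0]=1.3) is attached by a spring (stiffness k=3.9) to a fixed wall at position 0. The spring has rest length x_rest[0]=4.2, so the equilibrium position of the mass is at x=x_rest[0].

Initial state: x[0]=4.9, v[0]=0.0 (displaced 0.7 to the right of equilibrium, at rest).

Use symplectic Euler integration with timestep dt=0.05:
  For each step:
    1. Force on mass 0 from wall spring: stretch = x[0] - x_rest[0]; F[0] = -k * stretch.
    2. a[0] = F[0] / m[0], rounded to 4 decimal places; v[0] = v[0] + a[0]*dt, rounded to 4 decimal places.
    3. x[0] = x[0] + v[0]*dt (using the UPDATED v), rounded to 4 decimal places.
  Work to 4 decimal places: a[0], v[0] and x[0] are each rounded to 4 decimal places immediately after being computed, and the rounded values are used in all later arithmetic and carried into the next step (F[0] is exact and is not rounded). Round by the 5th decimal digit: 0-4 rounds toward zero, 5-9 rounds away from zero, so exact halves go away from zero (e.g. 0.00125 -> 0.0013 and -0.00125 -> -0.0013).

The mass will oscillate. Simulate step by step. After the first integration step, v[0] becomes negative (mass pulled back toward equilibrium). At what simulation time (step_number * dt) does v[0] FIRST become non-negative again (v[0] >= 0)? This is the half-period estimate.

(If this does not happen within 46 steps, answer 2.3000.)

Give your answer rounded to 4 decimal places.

Step 0: x=[4.9000] v=[0.0000]
Step 1: x=[4.8948] v=[-0.1050]
Step 2: x=[4.8843] v=[-0.2092]
Step 3: x=[4.8687] v=[-0.3118]
Step 4: x=[4.8481] v=[-0.4121]
Step 5: x=[4.8226] v=[-0.5093]
Step 6: x=[4.7925] v=[-0.6027]
Step 7: x=[4.7579] v=[-0.6916]
Step 8: x=[4.7191] v=[-0.7753]
Step 9: x=[4.6764] v=[-0.8532]
Step 10: x=[4.6302] v=[-0.9247]
Step 11: x=[4.5807] v=[-0.9892]
Step 12: x=[4.5284] v=[-1.0463]
Step 13: x=[4.4736] v=[-1.0956]
Step 14: x=[4.4168] v=[-1.1366]
Step 15: x=[4.3583] v=[-1.1691]
Step 16: x=[4.2987] v=[-1.1928]
Step 17: x=[4.2383] v=[-1.2076]
Step 18: x=[4.1776] v=[-1.2133]
Step 19: x=[4.1171] v=[-1.2099]
Step 20: x=[4.0572] v=[-1.1975]
Step 21: x=[3.9984] v=[-1.1761]
Step 22: x=[3.9411] v=[-1.1459]
Step 23: x=[3.8857] v=[-1.1071]
Step 24: x=[3.8327] v=[-1.0600]
Step 25: x=[3.7825] v=[-1.0049]
Step 26: x=[3.7354] v=[-0.9423]
Step 27: x=[3.6918] v=[-0.8726]
Step 28: x=[3.6520] v=[-0.7964]
Step 29: x=[3.6163] v=[-0.7142]
Step 30: x=[3.5850] v=[-0.6266]
Step 31: x=[3.5583] v=[-0.5344]
Step 32: x=[3.5364] v=[-0.4381]
Step 33: x=[3.5195] v=[-0.3386]
Step 34: x=[3.5077] v=[-0.2365]
Step 35: x=[3.5011] v=[-0.1327]
Step 36: x=[3.4997] v=[-0.0279]
Step 37: x=[3.5036] v=[0.0771]
First v>=0 after going negative at step 37, time=1.8500

Answer: 1.8500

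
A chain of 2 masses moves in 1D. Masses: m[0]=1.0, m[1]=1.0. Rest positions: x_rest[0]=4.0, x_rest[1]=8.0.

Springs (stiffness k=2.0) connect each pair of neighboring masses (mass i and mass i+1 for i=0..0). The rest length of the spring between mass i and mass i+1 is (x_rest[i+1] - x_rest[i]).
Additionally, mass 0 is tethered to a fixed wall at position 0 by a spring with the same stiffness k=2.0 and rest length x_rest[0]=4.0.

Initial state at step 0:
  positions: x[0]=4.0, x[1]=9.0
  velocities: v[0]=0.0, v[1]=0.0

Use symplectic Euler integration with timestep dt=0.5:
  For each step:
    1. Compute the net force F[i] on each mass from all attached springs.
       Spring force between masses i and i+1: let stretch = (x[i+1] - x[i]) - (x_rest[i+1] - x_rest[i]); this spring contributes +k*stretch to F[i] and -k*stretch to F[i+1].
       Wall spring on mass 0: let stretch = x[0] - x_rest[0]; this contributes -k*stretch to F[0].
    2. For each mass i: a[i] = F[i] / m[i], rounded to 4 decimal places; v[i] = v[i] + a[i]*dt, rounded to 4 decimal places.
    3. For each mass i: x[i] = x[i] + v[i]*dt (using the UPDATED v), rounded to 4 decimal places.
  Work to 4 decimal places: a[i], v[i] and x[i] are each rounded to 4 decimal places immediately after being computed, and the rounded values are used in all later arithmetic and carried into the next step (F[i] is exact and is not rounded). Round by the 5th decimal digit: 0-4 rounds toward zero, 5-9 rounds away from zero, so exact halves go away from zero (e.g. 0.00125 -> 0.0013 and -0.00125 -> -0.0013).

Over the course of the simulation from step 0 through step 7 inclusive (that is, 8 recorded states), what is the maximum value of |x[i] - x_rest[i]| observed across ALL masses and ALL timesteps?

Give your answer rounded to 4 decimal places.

Step 0: x=[4.0000 9.0000] v=[0.0000 0.0000]
Step 1: x=[4.5000 8.5000] v=[1.0000 -1.0000]
Step 2: x=[4.7500 8.0000] v=[0.5000 -1.0000]
Step 3: x=[4.2500 7.8750] v=[-1.0000 -0.2500]
Step 4: x=[3.4375 7.9375] v=[-1.6250 0.1250]
Step 5: x=[3.1563 7.7500] v=[-0.5625 -0.3750]
Step 6: x=[3.5938 7.2657] v=[0.8749 -0.9687]
Step 7: x=[4.0703 6.9454] v=[0.9530 -0.6406]
Max displacement = 1.0546

Answer: 1.0546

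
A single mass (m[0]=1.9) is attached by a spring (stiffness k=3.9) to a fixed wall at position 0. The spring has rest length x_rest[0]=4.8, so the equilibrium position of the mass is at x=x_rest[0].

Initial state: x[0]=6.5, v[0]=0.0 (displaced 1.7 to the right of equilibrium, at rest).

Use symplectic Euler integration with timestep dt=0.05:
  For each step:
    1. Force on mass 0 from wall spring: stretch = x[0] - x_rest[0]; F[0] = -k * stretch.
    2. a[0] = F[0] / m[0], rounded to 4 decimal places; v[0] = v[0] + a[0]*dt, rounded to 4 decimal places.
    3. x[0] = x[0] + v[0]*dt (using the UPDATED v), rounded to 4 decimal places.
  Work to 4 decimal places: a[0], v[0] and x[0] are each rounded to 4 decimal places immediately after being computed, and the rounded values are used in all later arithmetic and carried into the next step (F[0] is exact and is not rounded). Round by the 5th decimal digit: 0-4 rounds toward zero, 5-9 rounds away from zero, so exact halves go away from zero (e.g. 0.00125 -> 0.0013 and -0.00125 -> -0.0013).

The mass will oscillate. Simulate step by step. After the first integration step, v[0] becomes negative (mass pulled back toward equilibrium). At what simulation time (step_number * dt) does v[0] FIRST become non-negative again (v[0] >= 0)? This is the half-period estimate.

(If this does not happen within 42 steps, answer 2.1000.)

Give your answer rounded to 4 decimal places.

Answer: 2.1000

Derivation:
Step 0: x=[6.5000] v=[0.0000]
Step 1: x=[6.4913] v=[-0.1745]
Step 2: x=[6.4739] v=[-0.3481]
Step 3: x=[6.4479] v=[-0.5199]
Step 4: x=[6.4135] v=[-0.6890]
Step 5: x=[6.3708] v=[-0.8546]
Step 6: x=[6.3200] v=[-1.0158]
Step 7: x=[6.2614] v=[-1.1718]
Step 8: x=[6.1953] v=[-1.3218]
Step 9: x=[6.1221] v=[-1.4650]
Step 10: x=[6.0421] v=[-1.6007]
Step 11: x=[5.9557] v=[-1.7282]
Step 12: x=[5.8634] v=[-1.8468]
Step 13: x=[5.7656] v=[-1.9559]
Step 14: x=[5.6629] v=[-2.0550]
Step 15: x=[5.5557] v=[-2.1436]
Step 16: x=[5.4446] v=[-2.2212]
Step 17: x=[5.3302] v=[-2.2874]
Step 18: x=[5.2131] v=[-2.3418]
Step 19: x=[5.0939] v=[-2.3842]
Step 20: x=[4.9732] v=[-2.4144]
Step 21: x=[4.8516] v=[-2.4322]
Step 22: x=[4.7297] v=[-2.4375]
Step 23: x=[4.6082] v=[-2.4303]
Step 24: x=[4.4877] v=[-2.4106]
Step 25: x=[4.3688] v=[-2.3786]
Step 26: x=[4.2521] v=[-2.3343]
Step 27: x=[4.1382] v=[-2.2781]
Step 28: x=[4.0277] v=[-2.2102]
Step 29: x=[3.9212] v=[-2.1309]
Step 30: x=[3.8192] v=[-2.0407]
Step 31: x=[3.7222] v=[-1.9400]
Step 32: x=[3.6307] v=[-1.8294]
Step 33: x=[3.5452] v=[-1.7094]
Step 34: x=[3.4662] v=[-1.5806]
Step 35: x=[3.3940] v=[-1.4437]
Step 36: x=[3.3290] v=[-1.2994]
Step 37: x=[3.2716] v=[-1.1484]
Step 38: x=[3.2220] v=[-0.9915]
Step 39: x=[3.1805] v=[-0.8295]
Step 40: x=[3.1473] v=[-0.6633]
Step 41: x=[3.1226] v=[-0.4937]
Step 42: x=[3.1065] v=[-0.3215]
v[0] did not become non-negative within 42 steps; using fallback time=2.1000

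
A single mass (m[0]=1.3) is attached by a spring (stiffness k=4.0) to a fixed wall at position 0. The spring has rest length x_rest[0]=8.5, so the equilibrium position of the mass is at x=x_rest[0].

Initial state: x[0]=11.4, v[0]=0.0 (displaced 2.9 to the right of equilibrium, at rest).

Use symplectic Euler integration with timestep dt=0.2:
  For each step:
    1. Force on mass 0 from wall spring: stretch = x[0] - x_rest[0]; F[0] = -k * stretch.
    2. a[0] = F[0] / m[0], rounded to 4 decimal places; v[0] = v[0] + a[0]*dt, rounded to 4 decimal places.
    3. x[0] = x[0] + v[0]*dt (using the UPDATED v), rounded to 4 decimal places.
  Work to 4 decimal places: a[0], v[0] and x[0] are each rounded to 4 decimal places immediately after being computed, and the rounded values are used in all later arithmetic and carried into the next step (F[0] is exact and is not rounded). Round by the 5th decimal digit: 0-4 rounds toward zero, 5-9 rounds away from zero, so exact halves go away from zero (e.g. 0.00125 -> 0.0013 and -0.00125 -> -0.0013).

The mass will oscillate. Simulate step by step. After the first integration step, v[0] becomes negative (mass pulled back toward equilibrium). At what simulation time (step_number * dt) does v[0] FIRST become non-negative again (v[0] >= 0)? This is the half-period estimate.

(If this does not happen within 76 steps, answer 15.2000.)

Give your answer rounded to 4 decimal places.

Answer: 1.8000

Derivation:
Step 0: x=[11.4000] v=[0.0000]
Step 1: x=[11.0431] v=[-1.7846]
Step 2: x=[10.3732] v=[-3.3496]
Step 3: x=[9.4727] v=[-4.5023]
Step 4: x=[8.4525] v=[-5.1009]
Step 5: x=[7.4382] v=[-5.0717]
Step 6: x=[6.5545] v=[-4.4183]
Step 7: x=[5.9103] v=[-3.2211]
Step 8: x=[5.5848] v=[-1.6274]
Step 9: x=[5.6181] v=[0.1666]
First v>=0 after going negative at step 9, time=1.8000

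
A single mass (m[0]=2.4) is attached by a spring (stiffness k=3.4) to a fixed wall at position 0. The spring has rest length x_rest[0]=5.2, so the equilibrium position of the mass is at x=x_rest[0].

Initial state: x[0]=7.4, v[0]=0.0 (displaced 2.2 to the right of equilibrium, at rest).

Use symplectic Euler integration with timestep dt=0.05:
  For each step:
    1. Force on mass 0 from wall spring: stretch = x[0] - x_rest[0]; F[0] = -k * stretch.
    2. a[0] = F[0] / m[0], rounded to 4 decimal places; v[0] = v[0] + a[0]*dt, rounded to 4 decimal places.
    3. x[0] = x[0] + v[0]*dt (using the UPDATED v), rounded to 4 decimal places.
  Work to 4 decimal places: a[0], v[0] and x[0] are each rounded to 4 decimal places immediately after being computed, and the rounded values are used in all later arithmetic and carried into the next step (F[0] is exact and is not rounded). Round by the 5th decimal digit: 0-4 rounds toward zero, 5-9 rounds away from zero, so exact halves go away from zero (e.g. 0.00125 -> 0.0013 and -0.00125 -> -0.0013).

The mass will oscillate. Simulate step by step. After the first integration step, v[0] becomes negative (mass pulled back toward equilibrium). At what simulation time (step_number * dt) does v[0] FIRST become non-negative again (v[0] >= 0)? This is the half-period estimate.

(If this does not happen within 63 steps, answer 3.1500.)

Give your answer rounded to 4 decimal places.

Step 0: x=[7.4000] v=[0.0000]
Step 1: x=[7.3922] v=[-0.1558]
Step 2: x=[7.3766] v=[-0.3111]
Step 3: x=[7.3533] v=[-0.4653]
Step 4: x=[7.3224] v=[-0.6178]
Step 5: x=[7.2840] v=[-0.7681]
Step 6: x=[7.2382] v=[-0.9157]
Step 7: x=[7.1852] v=[-1.0601]
Step 8: x=[7.1252] v=[-1.2007]
Step 9: x=[7.0583] v=[-1.3371]
Step 10: x=[6.9849] v=[-1.4687]
Step 11: x=[6.9051] v=[-1.5951]
Step 12: x=[6.8193] v=[-1.7159]
Step 13: x=[6.7278] v=[-1.8306]
Step 14: x=[6.6309] v=[-1.9388]
Step 15: x=[6.5289] v=[-2.0402]
Step 16: x=[6.4222] v=[-2.1343]
Step 17: x=[6.3112] v=[-2.2209]
Step 18: x=[6.1962] v=[-2.2996]
Step 19: x=[6.0777] v=[-2.3702]
Step 20: x=[5.9561] v=[-2.4324]
Step 21: x=[5.8318] v=[-2.4860]
Step 22: x=[5.7053] v=[-2.5308]
Step 23: x=[5.5770] v=[-2.5666]
Step 24: x=[5.4473] v=[-2.5933]
Step 25: x=[5.3168] v=[-2.6108]
Step 26: x=[5.1858] v=[-2.6191]
Step 27: x=[5.0549] v=[-2.6181]
Step 28: x=[4.9245] v=[-2.6078]
Step 29: x=[4.7951] v=[-2.5883]
Step 30: x=[4.6671] v=[-2.5596]
Step 31: x=[4.5410] v=[-2.5219]
Step 32: x=[4.4172] v=[-2.4752]
Step 33: x=[4.2962] v=[-2.4198]
Step 34: x=[4.1784] v=[-2.3558]
Step 35: x=[4.0642] v=[-2.2834]
Step 36: x=[3.9541] v=[-2.2029]
Step 37: x=[3.8484] v=[-2.1147]
Step 38: x=[3.7475] v=[-2.0190]
Step 39: x=[3.6517] v=[-1.9161]
Step 40: x=[3.5614] v=[-1.8064]
Step 41: x=[3.4769] v=[-1.6903]
Step 42: x=[3.3985] v=[-1.5682]
Step 43: x=[3.3265] v=[-1.4406]
Step 44: x=[3.2611] v=[-1.3079]
Step 45: x=[3.2026] v=[-1.1706]
Step 46: x=[3.1511] v=[-1.0291]
Step 47: x=[3.1069] v=[-0.8840]
Step 48: x=[3.0701] v=[-0.7357]
Step 49: x=[3.0409] v=[-0.5848]
Step 50: x=[3.0193] v=[-0.4319]
Step 51: x=[3.0054] v=[-0.2774]
Step 52: x=[2.9993] v=[-0.1220]
Step 53: x=[3.0010] v=[0.0339]
First v>=0 after going negative at step 53, time=2.6500

Answer: 2.6500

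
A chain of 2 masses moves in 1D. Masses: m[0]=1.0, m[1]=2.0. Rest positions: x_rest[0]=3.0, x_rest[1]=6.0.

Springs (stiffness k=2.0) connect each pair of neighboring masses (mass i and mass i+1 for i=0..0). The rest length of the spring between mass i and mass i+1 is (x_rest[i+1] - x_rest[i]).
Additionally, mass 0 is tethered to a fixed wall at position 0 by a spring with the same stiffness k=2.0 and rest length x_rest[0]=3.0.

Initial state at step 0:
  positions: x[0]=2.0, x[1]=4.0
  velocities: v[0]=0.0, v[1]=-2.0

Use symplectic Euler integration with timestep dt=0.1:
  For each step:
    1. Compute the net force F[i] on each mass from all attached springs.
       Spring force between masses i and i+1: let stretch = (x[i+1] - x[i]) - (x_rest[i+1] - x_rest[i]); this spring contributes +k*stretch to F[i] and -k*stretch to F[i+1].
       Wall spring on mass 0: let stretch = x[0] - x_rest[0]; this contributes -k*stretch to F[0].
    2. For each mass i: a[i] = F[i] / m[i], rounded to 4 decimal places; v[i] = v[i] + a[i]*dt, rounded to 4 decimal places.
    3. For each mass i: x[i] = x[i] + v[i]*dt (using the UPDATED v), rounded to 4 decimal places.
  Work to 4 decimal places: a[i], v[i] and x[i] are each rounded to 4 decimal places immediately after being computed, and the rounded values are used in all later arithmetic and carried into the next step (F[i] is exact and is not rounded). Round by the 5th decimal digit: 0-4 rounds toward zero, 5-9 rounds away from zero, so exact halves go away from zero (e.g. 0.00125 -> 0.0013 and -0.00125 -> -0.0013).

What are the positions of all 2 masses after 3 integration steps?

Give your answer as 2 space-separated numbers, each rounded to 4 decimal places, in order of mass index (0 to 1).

Answer: 1.9852 3.4674

Derivation:
Step 0: x=[2.0000 4.0000] v=[0.0000 -2.0000]
Step 1: x=[2.0000 3.8100] v=[0.0000 -1.9000]
Step 2: x=[1.9962 3.6319] v=[-0.0380 -1.7810]
Step 3: x=[1.9852 3.4674] v=[-0.1101 -1.6446]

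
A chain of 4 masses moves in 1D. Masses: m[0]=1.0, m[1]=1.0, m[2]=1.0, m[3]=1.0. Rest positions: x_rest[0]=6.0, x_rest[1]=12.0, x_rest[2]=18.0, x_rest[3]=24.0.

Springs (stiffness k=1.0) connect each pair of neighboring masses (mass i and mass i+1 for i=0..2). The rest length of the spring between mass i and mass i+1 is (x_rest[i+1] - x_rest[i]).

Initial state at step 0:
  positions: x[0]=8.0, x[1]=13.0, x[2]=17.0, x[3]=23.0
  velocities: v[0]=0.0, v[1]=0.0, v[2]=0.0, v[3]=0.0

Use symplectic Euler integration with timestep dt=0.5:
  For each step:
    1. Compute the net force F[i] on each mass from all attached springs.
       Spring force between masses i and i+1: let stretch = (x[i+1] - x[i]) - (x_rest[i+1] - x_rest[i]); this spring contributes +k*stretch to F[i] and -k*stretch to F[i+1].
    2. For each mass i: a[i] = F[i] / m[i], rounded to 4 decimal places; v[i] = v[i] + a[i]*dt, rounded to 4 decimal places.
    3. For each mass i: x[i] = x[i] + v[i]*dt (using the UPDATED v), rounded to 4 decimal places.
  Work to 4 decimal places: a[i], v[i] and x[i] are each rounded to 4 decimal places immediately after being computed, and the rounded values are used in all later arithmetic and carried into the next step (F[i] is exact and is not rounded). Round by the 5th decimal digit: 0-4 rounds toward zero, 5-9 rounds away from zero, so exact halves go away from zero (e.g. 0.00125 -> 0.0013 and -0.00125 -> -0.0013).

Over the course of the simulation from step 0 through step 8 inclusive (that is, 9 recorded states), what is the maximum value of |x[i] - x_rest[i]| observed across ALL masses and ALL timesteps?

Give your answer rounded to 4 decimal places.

Step 0: x=[8.0000 13.0000 17.0000 23.0000] v=[0.0000 0.0000 0.0000 0.0000]
Step 1: x=[7.7500 12.7500 17.5000 23.0000] v=[-0.5000 -0.5000 1.0000 0.0000]
Step 2: x=[7.2500 12.4375 18.1875 23.1250] v=[-1.0000 -0.6250 1.3750 0.2500]
Step 3: x=[6.5469 12.2656 18.6719 23.5157] v=[-1.4063 -0.3438 0.9688 0.7813]
Step 4: x=[5.7734 12.2656 18.7657 24.1954] v=[-1.5470 0.0000 0.1876 1.3594]
Step 5: x=[5.1230 12.2676 18.5919 25.0177] v=[-1.3009 0.0040 -0.3476 1.6446]
Step 6: x=[4.7587 12.0645 18.4435 25.7336] v=[-0.7286 -0.4062 -0.2969 1.4317]
Step 7: x=[4.7209 11.6297 18.5229 26.1270] v=[-0.0757 -0.8696 0.1587 0.7867]
Step 8: x=[4.9103 11.1910 18.7800 26.1193] v=[0.3787 -0.8774 0.5142 -0.0154]
Max displacement = 2.1270

Answer: 2.1270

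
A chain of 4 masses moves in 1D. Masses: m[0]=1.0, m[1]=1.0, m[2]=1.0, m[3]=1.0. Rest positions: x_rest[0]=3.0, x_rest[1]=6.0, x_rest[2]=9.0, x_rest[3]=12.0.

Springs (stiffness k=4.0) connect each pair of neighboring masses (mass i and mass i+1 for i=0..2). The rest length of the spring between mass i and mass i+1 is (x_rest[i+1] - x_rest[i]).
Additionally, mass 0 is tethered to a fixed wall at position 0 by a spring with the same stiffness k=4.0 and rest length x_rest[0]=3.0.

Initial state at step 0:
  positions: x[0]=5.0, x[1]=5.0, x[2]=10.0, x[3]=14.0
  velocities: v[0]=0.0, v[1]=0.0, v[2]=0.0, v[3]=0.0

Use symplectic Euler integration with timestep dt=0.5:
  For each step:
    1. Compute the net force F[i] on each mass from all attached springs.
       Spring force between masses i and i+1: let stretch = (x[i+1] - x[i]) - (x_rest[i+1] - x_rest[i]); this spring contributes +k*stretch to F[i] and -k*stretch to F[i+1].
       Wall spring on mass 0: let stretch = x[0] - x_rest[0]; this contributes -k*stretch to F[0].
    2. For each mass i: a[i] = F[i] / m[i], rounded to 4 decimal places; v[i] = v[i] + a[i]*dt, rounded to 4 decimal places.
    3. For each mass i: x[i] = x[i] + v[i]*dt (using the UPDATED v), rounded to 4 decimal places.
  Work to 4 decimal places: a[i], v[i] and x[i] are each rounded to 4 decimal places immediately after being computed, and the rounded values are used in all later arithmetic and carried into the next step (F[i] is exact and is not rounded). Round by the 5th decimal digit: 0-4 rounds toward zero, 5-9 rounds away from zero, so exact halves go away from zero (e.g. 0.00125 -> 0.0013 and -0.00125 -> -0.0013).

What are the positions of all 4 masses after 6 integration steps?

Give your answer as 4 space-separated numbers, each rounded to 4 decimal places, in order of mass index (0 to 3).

Step 0: x=[5.0000 5.0000 10.0000 14.0000] v=[0.0000 0.0000 0.0000 0.0000]
Step 1: x=[0.0000 10.0000 9.0000 13.0000] v=[-10.0000 10.0000 -2.0000 -2.0000]
Step 2: x=[5.0000 4.0000 13.0000 11.0000] v=[10.0000 -12.0000 8.0000 -4.0000]
Step 3: x=[4.0000 8.0000 6.0000 14.0000] v=[-2.0000 8.0000 -14.0000 6.0000]
Step 4: x=[3.0000 6.0000 9.0000 12.0000] v=[-2.0000 -4.0000 6.0000 -4.0000]
Step 5: x=[2.0000 4.0000 12.0000 10.0000] v=[-2.0000 -4.0000 6.0000 -4.0000]
Step 6: x=[1.0000 8.0000 5.0000 13.0000] v=[-2.0000 8.0000 -14.0000 6.0000]

Answer: 1.0000 8.0000 5.0000 13.0000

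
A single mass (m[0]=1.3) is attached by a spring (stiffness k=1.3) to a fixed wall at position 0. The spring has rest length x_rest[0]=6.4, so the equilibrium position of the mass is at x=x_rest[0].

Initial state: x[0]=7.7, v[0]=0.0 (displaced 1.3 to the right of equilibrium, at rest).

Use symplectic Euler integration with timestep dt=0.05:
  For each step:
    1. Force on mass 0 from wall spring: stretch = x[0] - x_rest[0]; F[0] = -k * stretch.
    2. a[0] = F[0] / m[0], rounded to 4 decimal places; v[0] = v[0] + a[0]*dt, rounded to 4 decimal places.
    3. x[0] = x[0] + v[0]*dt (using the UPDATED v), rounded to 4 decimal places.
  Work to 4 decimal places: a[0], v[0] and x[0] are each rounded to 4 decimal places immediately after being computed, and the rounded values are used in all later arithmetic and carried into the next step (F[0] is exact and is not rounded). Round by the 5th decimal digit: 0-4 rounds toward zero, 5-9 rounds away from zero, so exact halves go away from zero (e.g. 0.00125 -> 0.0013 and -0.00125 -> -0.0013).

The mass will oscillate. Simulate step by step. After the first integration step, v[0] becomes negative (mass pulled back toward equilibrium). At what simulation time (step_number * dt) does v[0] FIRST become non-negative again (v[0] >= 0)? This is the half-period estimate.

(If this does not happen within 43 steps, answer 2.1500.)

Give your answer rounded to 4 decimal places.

Step 0: x=[7.7000] v=[0.0000]
Step 1: x=[7.6968] v=[-0.0650]
Step 2: x=[7.6903] v=[-0.1298]
Step 3: x=[7.6806] v=[-0.1943]
Step 4: x=[7.6677] v=[-0.2583]
Step 5: x=[7.6516] v=[-0.3217]
Step 6: x=[7.6324] v=[-0.3843]
Step 7: x=[7.6101] v=[-0.4459]
Step 8: x=[7.5848] v=[-0.5064]
Step 9: x=[7.5565] v=[-0.5656]
Step 10: x=[7.5253] v=[-0.6234]
Step 11: x=[7.4913] v=[-0.6797]
Step 12: x=[7.4546] v=[-0.7343]
Step 13: x=[7.4153] v=[-0.7870]
Step 14: x=[7.3734] v=[-0.8378]
Step 15: x=[7.3291] v=[-0.8865]
Step 16: x=[7.2825] v=[-0.9330]
Step 17: x=[7.2336] v=[-0.9771]
Step 18: x=[7.1827] v=[-1.0188]
Step 19: x=[7.1298] v=[-1.0579]
Step 20: x=[7.0751] v=[-1.0944]
Step 21: x=[7.0187] v=[-1.1282]
Step 22: x=[6.9607] v=[-1.1591]
Step 23: x=[6.9013] v=[-1.1871]
Step 24: x=[6.8407] v=[-1.2122]
Step 25: x=[6.7790] v=[-1.2342]
Step 26: x=[6.7163] v=[-1.2532]
Step 27: x=[6.6529] v=[-1.2690]
Step 28: x=[6.5888] v=[-1.2816]
Step 29: x=[6.5243] v=[-1.2910]
Step 30: x=[6.4594] v=[-1.2972]
Step 31: x=[6.3944] v=[-1.3002]
Step 32: x=[6.3294] v=[-1.2999]
Step 33: x=[6.2646] v=[-1.2964]
Step 34: x=[6.2001] v=[-1.2896]
Step 35: x=[6.1361] v=[-1.2796]
Step 36: x=[6.0728] v=[-1.2664]
Step 37: x=[6.0103] v=[-1.2500]
Step 38: x=[5.9488] v=[-1.2305]
Step 39: x=[5.8884] v=[-1.2079]
Step 40: x=[5.8293] v=[-1.1823]
Step 41: x=[5.7716] v=[-1.1538]
Step 42: x=[5.7155] v=[-1.1224]
Step 43: x=[5.6611] v=[-1.0882]
v[0] did not become non-negative within 43 steps; using fallback time=2.1500

Answer: 2.1500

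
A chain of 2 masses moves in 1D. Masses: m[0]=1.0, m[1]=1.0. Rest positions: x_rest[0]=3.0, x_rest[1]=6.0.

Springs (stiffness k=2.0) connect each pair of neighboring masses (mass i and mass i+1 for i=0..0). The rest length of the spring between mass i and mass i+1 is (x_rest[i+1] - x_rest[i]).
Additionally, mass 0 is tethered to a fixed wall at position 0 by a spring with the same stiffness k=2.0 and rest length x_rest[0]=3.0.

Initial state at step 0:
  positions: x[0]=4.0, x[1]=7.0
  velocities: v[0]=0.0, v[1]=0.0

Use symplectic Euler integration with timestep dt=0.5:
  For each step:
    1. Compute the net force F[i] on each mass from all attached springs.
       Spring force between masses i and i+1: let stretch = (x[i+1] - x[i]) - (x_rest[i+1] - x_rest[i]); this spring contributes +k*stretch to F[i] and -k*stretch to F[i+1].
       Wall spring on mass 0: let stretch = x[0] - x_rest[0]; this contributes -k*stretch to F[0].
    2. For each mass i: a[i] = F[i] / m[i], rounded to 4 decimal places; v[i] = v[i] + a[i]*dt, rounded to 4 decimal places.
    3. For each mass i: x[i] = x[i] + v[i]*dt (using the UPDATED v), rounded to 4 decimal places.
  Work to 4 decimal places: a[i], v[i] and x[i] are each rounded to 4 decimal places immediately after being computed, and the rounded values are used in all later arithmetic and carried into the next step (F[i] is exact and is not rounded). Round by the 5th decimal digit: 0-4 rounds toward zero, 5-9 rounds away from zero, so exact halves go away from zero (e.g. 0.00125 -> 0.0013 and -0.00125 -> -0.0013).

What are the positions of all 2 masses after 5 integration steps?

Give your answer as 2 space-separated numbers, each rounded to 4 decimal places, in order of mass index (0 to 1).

Step 0: x=[4.0000 7.0000] v=[0.0000 0.0000]
Step 1: x=[3.5000 7.0000] v=[-1.0000 0.0000]
Step 2: x=[3.0000 6.7500] v=[-1.0000 -0.5000]
Step 3: x=[2.8750 6.1250] v=[-0.2500 -1.2500]
Step 4: x=[2.9375 5.3750] v=[0.1250 -1.5000]
Step 5: x=[2.7500 4.9063] v=[-0.3750 -0.9375]

Answer: 2.7500 4.9063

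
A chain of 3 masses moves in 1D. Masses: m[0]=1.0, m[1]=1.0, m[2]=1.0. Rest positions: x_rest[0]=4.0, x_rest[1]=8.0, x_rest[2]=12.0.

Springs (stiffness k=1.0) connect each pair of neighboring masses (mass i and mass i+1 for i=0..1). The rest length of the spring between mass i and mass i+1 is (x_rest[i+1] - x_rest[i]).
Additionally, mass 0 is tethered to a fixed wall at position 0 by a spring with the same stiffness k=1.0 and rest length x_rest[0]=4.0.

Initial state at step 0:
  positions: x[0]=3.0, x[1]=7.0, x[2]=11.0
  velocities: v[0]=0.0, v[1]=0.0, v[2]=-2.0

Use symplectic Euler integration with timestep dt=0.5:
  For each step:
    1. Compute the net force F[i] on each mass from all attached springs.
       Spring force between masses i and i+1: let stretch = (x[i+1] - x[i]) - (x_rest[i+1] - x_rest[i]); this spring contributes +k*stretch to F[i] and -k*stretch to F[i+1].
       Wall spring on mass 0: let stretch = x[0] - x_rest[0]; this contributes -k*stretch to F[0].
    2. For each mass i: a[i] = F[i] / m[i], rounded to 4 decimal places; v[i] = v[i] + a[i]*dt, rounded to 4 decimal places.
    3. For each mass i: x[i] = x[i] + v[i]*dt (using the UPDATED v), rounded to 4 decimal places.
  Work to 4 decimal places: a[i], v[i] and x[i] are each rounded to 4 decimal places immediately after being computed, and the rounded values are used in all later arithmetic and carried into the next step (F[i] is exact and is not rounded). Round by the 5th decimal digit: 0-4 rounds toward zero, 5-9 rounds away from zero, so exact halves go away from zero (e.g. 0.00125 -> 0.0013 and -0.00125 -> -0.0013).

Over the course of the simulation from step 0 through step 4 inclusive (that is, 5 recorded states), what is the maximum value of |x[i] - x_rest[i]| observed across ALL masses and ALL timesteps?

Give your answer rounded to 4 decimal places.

Step 0: x=[3.0000 7.0000 11.0000] v=[0.0000 0.0000 -2.0000]
Step 1: x=[3.2500 7.0000 10.0000] v=[0.5000 0.0000 -2.0000]
Step 2: x=[3.6250 6.8125 9.2500] v=[0.7500 -0.3750 -1.5000]
Step 3: x=[3.8907 6.4375 8.8906] v=[0.5313 -0.7500 -0.7188]
Step 4: x=[3.8204 6.0391 8.9180] v=[-0.1407 -0.7969 0.0547]
Max displacement = 3.1094

Answer: 3.1094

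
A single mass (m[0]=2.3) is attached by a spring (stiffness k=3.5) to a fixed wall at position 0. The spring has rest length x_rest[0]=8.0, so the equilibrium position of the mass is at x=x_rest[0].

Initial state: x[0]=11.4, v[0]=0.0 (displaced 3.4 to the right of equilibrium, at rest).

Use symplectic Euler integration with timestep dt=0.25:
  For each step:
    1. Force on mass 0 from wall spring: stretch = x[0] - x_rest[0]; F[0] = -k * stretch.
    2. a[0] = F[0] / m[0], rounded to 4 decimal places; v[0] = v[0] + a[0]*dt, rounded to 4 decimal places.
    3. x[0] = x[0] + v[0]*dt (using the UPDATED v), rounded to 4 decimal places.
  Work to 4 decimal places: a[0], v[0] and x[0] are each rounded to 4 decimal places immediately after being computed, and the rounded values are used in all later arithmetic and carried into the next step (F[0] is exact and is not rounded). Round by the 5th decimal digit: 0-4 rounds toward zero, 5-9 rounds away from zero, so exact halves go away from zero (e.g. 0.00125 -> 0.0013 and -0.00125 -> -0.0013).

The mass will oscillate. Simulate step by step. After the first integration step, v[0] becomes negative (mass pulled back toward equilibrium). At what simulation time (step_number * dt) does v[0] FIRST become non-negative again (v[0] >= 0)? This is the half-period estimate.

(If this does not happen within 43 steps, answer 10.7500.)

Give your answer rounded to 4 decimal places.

Answer: 2.7500

Derivation:
Step 0: x=[11.4000] v=[0.0000]
Step 1: x=[11.0766] v=[-1.2935]
Step 2: x=[10.4606] v=[-2.4640]
Step 3: x=[9.6106] v=[-3.4001]
Step 4: x=[8.6074] v=[-4.0128]
Step 5: x=[7.5464] v=[-4.2439]
Step 6: x=[6.5286] v=[-4.0713]
Step 7: x=[5.6507] v=[-3.5115]
Step 8: x=[4.9963] v=[-2.6178]
Step 9: x=[4.6275] v=[-1.4751]
Step 10: x=[4.5795] v=[-0.1921]
Step 11: x=[4.8568] v=[1.1092]
First v>=0 after going negative at step 11, time=2.7500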